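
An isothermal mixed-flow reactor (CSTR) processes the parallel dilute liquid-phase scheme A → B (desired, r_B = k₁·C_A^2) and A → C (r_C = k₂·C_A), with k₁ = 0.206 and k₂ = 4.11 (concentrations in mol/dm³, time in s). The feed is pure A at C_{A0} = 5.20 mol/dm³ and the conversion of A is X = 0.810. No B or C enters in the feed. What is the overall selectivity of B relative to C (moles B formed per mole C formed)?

0.0495

Exit C_A = C_{A0}(1−X) = 5.20×0.190 = 0.9880 mol/dm³.
Rates in a CSTR are evaluated at the outlet concentration: r_B = 0.206×0.9880^2 = 0.2011, r_C = 4.11×0.9880 = 4.061.
Overall selectivity = C_B/C_C = r_Bτ/(r_Cτ) = r_B/r_C = 0.0495.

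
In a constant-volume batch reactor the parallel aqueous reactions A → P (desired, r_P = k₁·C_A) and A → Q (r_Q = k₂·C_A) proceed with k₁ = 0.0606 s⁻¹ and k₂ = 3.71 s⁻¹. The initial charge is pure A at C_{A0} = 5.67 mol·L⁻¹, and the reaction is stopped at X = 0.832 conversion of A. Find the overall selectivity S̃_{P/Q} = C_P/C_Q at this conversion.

0.0163

C_A = C_{A0}(1−X) = 0.9526 mol·L⁻¹.
Both paths are first order in A, so the instantaneous fraction to P is constant: dC_P/d(−C_A) = k₁/(k₁+k₂) = 0.01607.
C_P = 0.01607·(C_{A0}−C_A) = 0.01607×4.717 = 0.0758 mol·L⁻¹.
C_Q = (C_{A0}−C_A)−C_P = 4.642 mol·L⁻¹; S̃_{P/Q} = 0.07582/4.642 = 0.0163.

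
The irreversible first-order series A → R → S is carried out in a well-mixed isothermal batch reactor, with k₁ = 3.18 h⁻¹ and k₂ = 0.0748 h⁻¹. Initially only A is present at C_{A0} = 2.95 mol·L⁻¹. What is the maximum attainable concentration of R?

2.70 mol·L⁻¹

For a first-order series the maximum intermediate yield is C_{R,max}/C_{A0} = (k₁/k₂)^[k₂/(k₂−k₁)].
= (3.18/0.0748)^(0.0748/(0.0748−3.18)) = (42.51)^(-0.02409) = 0.9136.
C_{R,max} = 0.9136×2.95 = 2.70 mol·L⁻¹.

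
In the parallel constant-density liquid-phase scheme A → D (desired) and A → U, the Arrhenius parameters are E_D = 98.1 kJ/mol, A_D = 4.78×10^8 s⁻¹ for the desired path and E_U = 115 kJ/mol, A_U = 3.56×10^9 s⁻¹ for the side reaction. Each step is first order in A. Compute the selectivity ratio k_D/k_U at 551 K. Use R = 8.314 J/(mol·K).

With equal orders, S_{D/U} = k_D/k_U = (A_D/A_U)·exp[(E_U−E_D)/(RT)].
(E_U−E_D)/(RT) = (115−98.1)×10³/(8.314×551) = 16900/4581 = 3.689.
k_D/k_U = (4.78×10^8/3.56×10^9)·exp(3.689) = 0.1343 × 40.01 = 5.37.

5.37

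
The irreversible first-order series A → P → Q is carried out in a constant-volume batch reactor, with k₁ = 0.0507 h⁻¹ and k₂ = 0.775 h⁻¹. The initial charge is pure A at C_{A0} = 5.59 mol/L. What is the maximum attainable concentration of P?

0.302 mol/L

At the optimum, C_{P,max}/C_{A0} = (k₁/k₂)^[k₂/(k₂−k₁)].
= (0.0507/0.775)^(0.775/(0.775−0.0507)) = (0.06542)^(1.070) = 0.05405.
C_{P,max} = 0.05405×5.59 = 0.302 mol/L.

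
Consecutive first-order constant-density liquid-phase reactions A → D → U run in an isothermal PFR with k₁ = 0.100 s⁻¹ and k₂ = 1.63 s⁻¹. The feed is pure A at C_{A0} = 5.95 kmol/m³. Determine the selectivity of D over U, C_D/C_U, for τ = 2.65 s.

0.268

Solving the coupled first-order balances gives C_D(τ) = [k₁/(k₂−k₁)]·C_{A0}·(e^(−k₁τ) − e^(−k₂τ)).
e^(−k₁τ) = e^(−0.100×2.65) = e^(−0.2650) = 0.7672; e^(−k₂τ) = e^(−4.319) = 0.01331.
C_D = 0.100×5.95/(1.63−0.100) × (0.7672−0.01331) = 0.3889×0.7539 = 0.2932 kmol/m³.
C_A = C_{A0}e^(−k₁τ) = 4.565 kmol/m³, so C_U = C_{A0}−C_A−C_D = 1.092 kmol/m³; C_D/C_U = 0.268.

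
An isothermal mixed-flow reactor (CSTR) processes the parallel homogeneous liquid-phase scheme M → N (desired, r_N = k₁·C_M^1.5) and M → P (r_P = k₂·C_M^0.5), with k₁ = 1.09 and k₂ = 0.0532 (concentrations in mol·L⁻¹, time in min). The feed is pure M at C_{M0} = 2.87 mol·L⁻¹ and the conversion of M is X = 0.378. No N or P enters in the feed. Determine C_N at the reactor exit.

Exit C_M = C_{M0}(1−X) = 2.87×0.622 = 1.785 mol·L⁻¹.
Rates in a CSTR are evaluated at the outlet concentration: r_N = 1.09×1.785^1.5 = 2.600, r_P = 0.0532×1.785^0.5 = 0.07108.
Fraction of consumed M going to N: r_N/(r_N+r_P) = 0.9734.
C_N = 0.9734·C_{M0}·X = 0.9734×2.87×0.378 = 1.06 mol·L⁻¹.

1.06 mol·L⁻¹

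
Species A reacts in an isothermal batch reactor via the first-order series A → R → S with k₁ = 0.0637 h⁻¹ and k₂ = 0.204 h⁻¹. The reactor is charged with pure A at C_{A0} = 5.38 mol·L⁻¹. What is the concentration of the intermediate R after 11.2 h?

The intermediate concentration in a first-order A→B→C sequence is C_R = k₁C_{A0}(e^(−k₁t) − e^(−k₂t))/(k₂−k₁).
e^(−k₁t) = e^(−0.0637×11.2) = e^(−0.7134) = 0.4900; e^(−k₂t) = e^(−2.285) = 0.1018.
C_R = 0.0637×5.38/(0.204−0.0637) × (0.4900−0.1018) = 2.443×0.3882 = 0.9481 mol·L⁻¹.

0.948 mol·L⁻¹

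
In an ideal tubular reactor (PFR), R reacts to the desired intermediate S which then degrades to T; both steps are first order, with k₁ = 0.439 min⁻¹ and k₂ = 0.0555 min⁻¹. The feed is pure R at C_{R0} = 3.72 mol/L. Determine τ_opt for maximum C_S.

5.39 min

For first-order series the maximum of C_S occurs at τ_opt = ln(k₂/k₁)/(k₂−k₁).
= ln(0.0555/0.439)/(0.0555−0.439) = ln(0.1264)/-0.3835 = -2.068/-0.3835 = 5.39 min.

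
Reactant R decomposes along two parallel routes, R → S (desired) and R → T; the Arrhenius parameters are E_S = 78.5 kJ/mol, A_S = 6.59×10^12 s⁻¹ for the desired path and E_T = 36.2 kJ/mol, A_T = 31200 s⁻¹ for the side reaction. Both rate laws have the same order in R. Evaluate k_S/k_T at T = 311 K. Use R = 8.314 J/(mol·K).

k_S/k_T = (A_S/A_T)·exp[−(E_S−E_T)/(RT)] = (A_S/A_T)·exp[(E_T−E_S)/(RT)].
(E_T−E_S)/(RT) = (36.2−78.5)×10³/(8.314×311) = -42300/2586 = -16.36.
k_S/k_T = (6.59×10^12/31200)·exp(-16.36) = 2.112×10^8 × 7.855×10^-8 = 16.6.
Since E_S > E_T, raising the temperature improves selectivity toward S.

16.6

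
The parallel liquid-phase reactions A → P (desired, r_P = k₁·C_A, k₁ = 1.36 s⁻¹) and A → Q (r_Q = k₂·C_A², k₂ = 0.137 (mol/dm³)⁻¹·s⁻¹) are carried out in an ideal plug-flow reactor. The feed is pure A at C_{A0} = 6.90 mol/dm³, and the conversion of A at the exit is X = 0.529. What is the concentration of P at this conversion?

C_A = C_{A0}(1−X) = 3.250 mol/dm³.
Along a PFR/batch, dC_P/dC_A = −r_P/(r_P+r_Q) = −k₁/(k₁+k₂·C_A).
Integrating from C_{A0} to C_A: C_P = (1.36/0.137)·ln[(1.36+0.137·6.90)/(1.36+0.137·3.25)] = 9.927·ln(2.305/1.805) = 2.427 mol/dm³.

2.43 mol/dm³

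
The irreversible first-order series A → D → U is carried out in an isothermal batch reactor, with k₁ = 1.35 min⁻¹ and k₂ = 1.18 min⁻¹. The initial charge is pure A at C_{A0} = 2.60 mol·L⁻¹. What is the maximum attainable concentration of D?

1.02 mol·L⁻¹

For a first-order series the maximum intermediate yield is C_{D,max}/C_{A0} = (k₁/k₂)^[k₂/(k₂−k₁)].
= (1.35/1.18)^(1.18/(1.18−1.35)) = (1.144)^(-6.941) = 0.3929.
C_{D,max} = 0.3929×2.60 = 1.02 mol·L⁻¹.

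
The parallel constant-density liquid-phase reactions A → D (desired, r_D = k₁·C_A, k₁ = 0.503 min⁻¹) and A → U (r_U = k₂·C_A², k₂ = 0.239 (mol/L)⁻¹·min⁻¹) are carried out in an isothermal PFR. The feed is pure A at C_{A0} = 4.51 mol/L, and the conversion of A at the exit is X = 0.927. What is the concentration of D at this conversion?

2.10 mol/L

C_A = C_{A0}(1−X) = 0.3292 mol/L.
Along a PFR/batch, dC_D/dC_A = −r_D/(r_D+r_U) = −k₁/(k₁+k₂·C_A).
Integrating from C_{A0} to C_A: C_D = (0.503/0.239)·ln[(0.503+0.239·4.51)/(0.503+0.239·0.329)] = 2.105·ln(1.581/0.5817) = 2.104 mol/L.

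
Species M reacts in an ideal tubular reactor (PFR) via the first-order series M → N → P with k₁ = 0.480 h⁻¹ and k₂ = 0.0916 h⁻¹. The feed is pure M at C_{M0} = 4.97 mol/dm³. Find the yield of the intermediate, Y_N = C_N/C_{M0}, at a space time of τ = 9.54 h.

0.503

For first-order series with pure M initially, C_N(τ) = k₁C_{M0}/(k₂−k₁)·(e^(−k₁τ) − e^(−k₂τ)).
e^(−k₁τ) = e^(−0.480×9.54) = e^(−4.579) = 0.01026; e^(−k₂τ) = e^(−0.8739) = 0.4173.
C_N = 0.480×4.97/(0.0916−0.480) × (0.01026−0.4173) = (-6.142)×(-0.4071) = 2.500 mol/dm³.
Y_N = C_N/C_{M0} = 2.500/4.97 = 0.503.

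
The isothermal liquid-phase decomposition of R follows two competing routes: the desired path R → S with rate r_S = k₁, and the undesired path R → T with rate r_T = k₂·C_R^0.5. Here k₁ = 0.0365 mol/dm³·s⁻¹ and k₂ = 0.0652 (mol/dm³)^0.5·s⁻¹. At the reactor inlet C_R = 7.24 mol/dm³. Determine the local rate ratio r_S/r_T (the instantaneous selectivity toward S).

S_{S/T} = r_S/r_T = (k₁)/(k₂·C_R^0.5) = (k₁/k₂)·C_R^-0.5.
= (0.0365) / (0.0652×7.240^0.5) = 0.03650/0.1754 = 0.208.
The undesired path is higher order in R, so low C_R (CSTR or dilute feed) favours S.

0.208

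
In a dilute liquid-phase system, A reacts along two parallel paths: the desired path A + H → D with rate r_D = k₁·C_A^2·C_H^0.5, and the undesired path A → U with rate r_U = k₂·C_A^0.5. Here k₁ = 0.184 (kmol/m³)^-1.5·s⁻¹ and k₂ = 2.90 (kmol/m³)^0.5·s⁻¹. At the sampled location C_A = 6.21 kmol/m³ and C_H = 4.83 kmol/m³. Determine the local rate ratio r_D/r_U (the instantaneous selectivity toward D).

2.16

S_{D/U} = r_D/r_U = (k₁·C_A^2·C_H^0.5)/(k₂·C_A^0.5) = (k₁/k₂)·C_A^1.5·C_H^0.5.
= (0.184×6.210^2×4.830^0.5) / (2.90×6.210^0.5) = 15.59/7.227 = 2.16.
Since the desired path is higher order in A, keeping C_A high (PFR or concentrated feed) favours D.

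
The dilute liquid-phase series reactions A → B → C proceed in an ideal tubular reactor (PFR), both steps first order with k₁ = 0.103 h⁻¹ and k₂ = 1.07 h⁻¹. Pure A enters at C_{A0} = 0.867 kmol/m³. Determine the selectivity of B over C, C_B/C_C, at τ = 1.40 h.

Solving the coupled first-order balances gives C_B(τ) = [k₁/(k₂−k₁)]·C_{A0}·(e^(−k₁τ) − e^(−k₂τ)).
e^(−k₁τ) = e^(−0.103×1.40) = e^(−0.1442) = 0.8657; e^(−k₂τ) = e^(−1.498) = 0.2236.
C_B = 0.103×0.867/(1.07−0.103) × (0.8657−0.2236) = 0.09235×0.6421 = 0.05930 kmol/m³.
C_A = C_{A0}e^(−k₁τ) = 0.7506 kmol/m³, so C_C = C_{A0}−C_A−C_B = 0.05712 kmol/m³; C_B/C_C = 1.04.

1.04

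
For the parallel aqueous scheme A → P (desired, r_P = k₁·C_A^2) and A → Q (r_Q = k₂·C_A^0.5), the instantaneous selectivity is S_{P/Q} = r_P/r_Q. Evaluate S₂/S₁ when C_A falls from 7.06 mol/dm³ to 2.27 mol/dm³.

0.182

S_{P/Q} = (k₁/k₂)·C_A^1.5, so S₂/S₁ = (C_{A,2}/C_{A,1})^1.5.
= (2.27/7.06)^1.5 = (0.3215)^1.5 = 0.182.
Selectivity toward P falls as C_A falls — high-concentration operation is favoured.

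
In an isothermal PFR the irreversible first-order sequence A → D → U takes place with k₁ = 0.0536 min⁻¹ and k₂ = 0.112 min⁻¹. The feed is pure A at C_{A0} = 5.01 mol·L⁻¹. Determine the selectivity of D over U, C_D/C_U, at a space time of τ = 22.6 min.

0.399

Solving the coupled first-order balances gives C_D(τ) = [k₁/(k₂−k₁)]·C_{A0}·(e^(−k₁τ) − e^(−k₂τ)).
e^(−k₁τ) = e^(−0.0536×22.6) = e^(−1.211) = 0.2978; e^(−k₂τ) = e^(−2.531) = 0.07956.
C_D = 0.0536×5.01/(0.112−0.0536) × (0.2978−0.07956) = 4.598×0.2182 = 1.003 mol·L⁻¹.
C_A = C_{A0}e^(−k₁τ) = 1.492 mol·L⁻¹, so C_U = C_{A0}−C_A−C_D = 2.515 mol·L⁻¹; C_D/C_U = 0.399.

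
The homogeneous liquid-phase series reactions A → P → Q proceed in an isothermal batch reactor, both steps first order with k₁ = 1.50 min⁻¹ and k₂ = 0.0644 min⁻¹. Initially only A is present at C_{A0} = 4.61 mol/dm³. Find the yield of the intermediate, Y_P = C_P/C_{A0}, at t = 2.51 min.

0.865

The intermediate concentration in a first-order A→B→C sequence is C_P = k₁C_{A0}(e^(−k₁t) − e^(−k₂t))/(k₂−k₁).
e^(−k₁t) = e^(−1.50×2.51) = e^(−3.765) = 0.02317; e^(−k₂t) = e^(−0.1616) = 0.8507.
C_P = 1.50×4.61/(0.0644−1.50) × (0.02317−0.8507) = (-4.817)×(-0.8276) = 3.986 mol/dm³.
Y_P = C_P/C_{A0} = 3.986/4.61 = 0.865.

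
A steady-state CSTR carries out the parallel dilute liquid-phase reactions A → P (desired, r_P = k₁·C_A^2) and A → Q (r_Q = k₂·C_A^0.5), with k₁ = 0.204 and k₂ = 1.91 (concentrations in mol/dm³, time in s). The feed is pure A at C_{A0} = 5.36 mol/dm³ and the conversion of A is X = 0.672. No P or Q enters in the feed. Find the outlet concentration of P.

0.718 mol/dm³

Exit C_A = C_{A0}(1−X) = 5.36×0.328 = 1.758 mol/dm³.
Rates in a CSTR are evaluated at the outlet concentration: r_P = 0.204×1.758^2 = 0.6305, r_Q = 1.91×1.758^0.5 = 2.533.
Fraction of consumed A going to P: r_P/(r_P+r_Q) = 0.1993.
C_P = 0.1993·C_{A0}·X = 0.1993×5.36×0.672 = 0.718 mol/dm³.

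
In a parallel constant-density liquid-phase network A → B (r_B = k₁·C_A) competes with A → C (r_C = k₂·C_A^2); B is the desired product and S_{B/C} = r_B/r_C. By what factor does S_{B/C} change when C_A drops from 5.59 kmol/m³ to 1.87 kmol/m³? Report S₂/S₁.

S_{B/C} = (k₁/k₂)·C_A⁻¹, so S₂/S₁ = (C_{A,2}/C_{A,1})⁻¹.
= 5.59/1.87 = 2.99.
Selectivity toward B rises as C_A falls — low-concentration operation is favoured.

2.99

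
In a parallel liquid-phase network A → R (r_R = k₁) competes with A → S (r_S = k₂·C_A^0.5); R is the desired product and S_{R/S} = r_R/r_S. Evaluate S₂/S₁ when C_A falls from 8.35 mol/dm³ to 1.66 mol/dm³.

2.24

S_{R/S} = (k₁/k₂)·C_A^-0.5, so S₂/S₁ = (C_{A,2}/C_{A,1})^-0.5.
= (1.66/8.35)^(-0.5) = (0.1988)^(-0.5) = 2.24.
Selectivity toward R rises as C_A falls — low-concentration operation is favoured.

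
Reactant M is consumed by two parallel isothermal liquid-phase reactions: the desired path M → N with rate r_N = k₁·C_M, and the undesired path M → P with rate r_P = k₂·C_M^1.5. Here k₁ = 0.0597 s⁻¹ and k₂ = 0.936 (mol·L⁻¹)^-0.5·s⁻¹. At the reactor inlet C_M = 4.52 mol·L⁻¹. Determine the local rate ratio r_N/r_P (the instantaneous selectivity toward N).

S_{N/P} = r_N/r_P = (k₁·C_M)/(k₂·C_M^1.5) = (k₁/k₂)·C_M^-0.5.
= (0.0597×4.520) / (0.936×4.520^1.5) = 0.2698/8.995 = 0.0300.

0.0300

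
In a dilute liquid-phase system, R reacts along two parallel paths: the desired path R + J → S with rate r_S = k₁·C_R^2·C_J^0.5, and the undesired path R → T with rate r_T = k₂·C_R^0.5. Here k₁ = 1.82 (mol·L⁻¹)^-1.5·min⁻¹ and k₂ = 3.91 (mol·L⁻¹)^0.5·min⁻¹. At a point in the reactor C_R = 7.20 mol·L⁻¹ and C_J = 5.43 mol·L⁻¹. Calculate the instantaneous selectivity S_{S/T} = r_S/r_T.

21.0

S_{S/T} = r_S/r_T = (k₁·C_R^2·C_J^0.5)/(k₂·C_R^0.5) = (k₁/k₂)·C_R^1.5·C_J^0.5.
= (1.82×7.200^2×5.430^0.5) / (3.91×7.200^0.5) = 219.9/10.49 = 21.0.
Since the desired path is higher order in R, keeping C_R high (PFR or concentrated feed) favours S.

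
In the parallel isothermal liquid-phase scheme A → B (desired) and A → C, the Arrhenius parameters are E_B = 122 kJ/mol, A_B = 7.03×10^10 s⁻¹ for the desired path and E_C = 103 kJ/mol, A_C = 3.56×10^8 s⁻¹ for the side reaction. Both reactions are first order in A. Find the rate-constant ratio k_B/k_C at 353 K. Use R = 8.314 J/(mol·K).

0.305

Since both paths have the same order in A, the concentration cancels and S_{B/C} = k_B/k_C = (A_B/A_C)·exp[(E_C−E_B)/(RT)].
(E_C−E_B)/(RT) = (103−122)×10³/(8.314×353) = -19000/2935 = -6.474.
k_B/k_C = (7.03×10^10/3.56×10^8)·exp(-6.474) = 197.5 × 0.001543 = 0.305.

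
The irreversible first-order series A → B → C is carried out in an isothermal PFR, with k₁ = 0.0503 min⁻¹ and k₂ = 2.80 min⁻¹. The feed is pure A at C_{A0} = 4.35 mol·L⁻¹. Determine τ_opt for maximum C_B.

Setting dC_B/dτ = 0 gives τ_opt = ln(k₂/k₁)/(k₂−k₁).
= ln(2.80/0.0503)/(2.80−0.0503) = ln(55.67)/2.750 = 4.019/2.750 = 1.46 min.

1.46 min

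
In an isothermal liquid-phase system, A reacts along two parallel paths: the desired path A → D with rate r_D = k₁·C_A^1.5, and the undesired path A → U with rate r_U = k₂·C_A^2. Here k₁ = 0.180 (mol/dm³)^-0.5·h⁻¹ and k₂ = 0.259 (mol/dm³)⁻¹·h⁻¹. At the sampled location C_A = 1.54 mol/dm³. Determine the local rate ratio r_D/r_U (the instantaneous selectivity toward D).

0.560

S_{D/U} = r_D/r_U = (k₁·C_A^1.5)/(k₂·C_A^2) = (k₁/k₂)·C_A^-0.5.
= (0.180×1.540^1.5) / (0.259×1.540^2) = 0.3440/0.6142 = 0.560.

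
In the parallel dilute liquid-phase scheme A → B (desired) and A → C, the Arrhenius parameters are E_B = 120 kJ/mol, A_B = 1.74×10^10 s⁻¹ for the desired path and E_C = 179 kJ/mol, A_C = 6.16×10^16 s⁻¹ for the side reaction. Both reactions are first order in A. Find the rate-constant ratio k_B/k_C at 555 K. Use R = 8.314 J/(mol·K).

0.101

With equal orders, S_{B/C} = k_B/k_C = (A_B/A_C)·exp[(E_C−E_B)/(RT)].
(E_C−E_B)/(RT) = (179−120)×10³/(8.314×555) = 59000/4614 = 12.79.
k_B/k_C = (1.74×10^10/6.16×10^16)·exp(12.79) = 2.825×10^-7 × 3.573×10^5 = 0.101.
Since E_B < E_C, lowering the temperature improves selectivity toward B.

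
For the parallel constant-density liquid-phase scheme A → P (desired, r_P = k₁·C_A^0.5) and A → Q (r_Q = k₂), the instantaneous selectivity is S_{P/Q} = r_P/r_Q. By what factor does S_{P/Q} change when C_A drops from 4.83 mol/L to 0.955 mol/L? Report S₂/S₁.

0.445

S_{P/Q} = (k₁/k₂)·C_A^0.5, so S₂/S₁ = (C_{A,2}/C_{A,1})^0.5.
= (0.955/4.83)^0.5 = (0.1977)^0.5 = 0.445.
Selectivity toward P falls as C_A falls — high-concentration operation is favoured.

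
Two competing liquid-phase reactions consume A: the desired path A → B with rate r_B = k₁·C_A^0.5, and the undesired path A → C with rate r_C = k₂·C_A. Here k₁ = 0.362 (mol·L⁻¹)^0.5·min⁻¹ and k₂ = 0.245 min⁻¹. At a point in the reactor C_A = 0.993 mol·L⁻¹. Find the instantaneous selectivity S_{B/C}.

S_{B/C} = r_B/r_C = (k₁·C_A^0.5)/(k₂·C_A) = (k₁/k₂)·C_A^-0.5.
= (0.362×0.9930^0.5) / (0.245×0.9930) = 0.3607/0.2433 = 1.48.
The undesired path is higher order in A, so low C_A (CSTR or dilute feed) favours B.

1.48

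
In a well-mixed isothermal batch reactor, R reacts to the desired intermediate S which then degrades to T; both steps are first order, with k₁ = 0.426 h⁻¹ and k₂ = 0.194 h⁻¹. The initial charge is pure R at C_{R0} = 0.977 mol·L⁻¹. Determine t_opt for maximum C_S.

3.39 h

Setting dC_S/dt = 0 gives t_opt = ln(k₂/k₁)/(k₂−k₁).
= ln(0.194/0.426)/(0.194−0.426) = ln(0.4554)/-0.2320 = -0.7866/-0.2320 = 3.39 h.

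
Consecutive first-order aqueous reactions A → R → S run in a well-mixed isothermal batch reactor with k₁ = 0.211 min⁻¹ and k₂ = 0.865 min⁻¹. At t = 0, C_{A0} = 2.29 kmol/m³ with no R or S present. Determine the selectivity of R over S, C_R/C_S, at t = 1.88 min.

0.883

Solving the coupled first-order balances gives C_R(t) = [k₁/(k₂−k₁)]·C_{A0}·(e^(−k₁t) − e^(−k₂t)).
e^(−k₁t) = e^(−0.211×1.88) = e^(−0.3967) = 0.6725; e^(−k₂t) = e^(−1.626) = 0.1967.
C_R = 0.211×2.29/(0.865−0.211) × (0.6725−0.1967) = 0.7388×0.4759 = 0.3516 kmol/m³.
C_A = C_{A0}e^(−k₁t) = 1.540 kmol/m³, so C_S = C_{A0}−C_A−C_R = 0.3983 kmol/m³; C_R/C_S = 0.883.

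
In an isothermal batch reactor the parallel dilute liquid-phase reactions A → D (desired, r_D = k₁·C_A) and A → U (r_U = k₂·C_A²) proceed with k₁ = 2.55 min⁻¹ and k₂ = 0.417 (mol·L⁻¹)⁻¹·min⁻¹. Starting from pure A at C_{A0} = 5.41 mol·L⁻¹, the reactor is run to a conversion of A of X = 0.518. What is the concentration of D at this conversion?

1.70 mol·L⁻¹

C_A = C_{A0}(1−X) = 2.608 mol·L⁻¹.
Along a PFR/batch, dC_D/dC_A = −r_D/(r_D+r_U) = −k₁/(k₁+k₂·C_A).
Integrating from C_{A0} to C_A: C_D = (2.55/0.417)·ln[(2.55+0.417·5.41)/(2.55+0.417·2.61)] = 6.115·ln(4.806/3.637) = 1.704 mol·L⁻¹.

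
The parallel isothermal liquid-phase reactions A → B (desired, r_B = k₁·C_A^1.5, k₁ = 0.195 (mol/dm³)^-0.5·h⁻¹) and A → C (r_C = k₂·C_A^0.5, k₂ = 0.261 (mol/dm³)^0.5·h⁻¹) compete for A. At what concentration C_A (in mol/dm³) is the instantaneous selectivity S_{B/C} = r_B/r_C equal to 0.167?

0.224 mol/dm³

S_{B/C} = (k₁/k₂)·C_A ⇒ C_A = S·k₂/k₁.
= 0.167×0.261/0.195 = 0.224 mol/dm³.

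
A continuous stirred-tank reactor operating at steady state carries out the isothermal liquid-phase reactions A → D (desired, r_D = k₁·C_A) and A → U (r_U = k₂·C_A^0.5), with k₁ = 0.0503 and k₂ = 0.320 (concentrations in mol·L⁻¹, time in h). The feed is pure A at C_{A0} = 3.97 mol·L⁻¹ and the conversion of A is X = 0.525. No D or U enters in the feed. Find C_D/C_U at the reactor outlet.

Exit C_A = C_{A0}(1−X) = 3.97×0.475 = 1.886 mol·L⁻¹.
In a CSTR the entire volume is at exit conditions, so r_D = 0.0503×1.886 = 0.09485 and r_U = 0.320×1.886^0.5 = 0.4394.
Overall selectivity = C_D/C_U = r_Dτ/(r_Uτ) = r_D/r_U = 0.216.

0.216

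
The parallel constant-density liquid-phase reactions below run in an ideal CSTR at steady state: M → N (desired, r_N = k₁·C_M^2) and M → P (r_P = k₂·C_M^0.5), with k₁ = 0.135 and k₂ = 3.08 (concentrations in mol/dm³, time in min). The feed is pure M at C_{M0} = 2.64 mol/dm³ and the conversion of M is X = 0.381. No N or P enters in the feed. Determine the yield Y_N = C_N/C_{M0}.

Exit C_M = C_{M0}(1−X) = 2.64×0.619 = 1.634 mol/dm³.
A CSTR operates uniformly at the exit composition, giving r_N = 0.3605 and r_P = 3.937 (each k·C_M^n at C_M = 1.634).
Fraction of consumed M going to N: r_N/(r_N+r_P) = 0.08388.
C_N = 0.08388·C_{M0}·X = 0.08388×2.64×0.381 = 0.0844 mol/dm³; Y_N = C_N/C_{M0} = 0.0320.

0.0320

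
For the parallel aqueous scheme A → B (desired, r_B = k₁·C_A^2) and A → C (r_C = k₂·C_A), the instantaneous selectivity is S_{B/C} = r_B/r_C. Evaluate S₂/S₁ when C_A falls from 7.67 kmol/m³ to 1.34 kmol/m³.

S_{B/C} = (k₁/k₂)·C_A, so S₂/S₁ = (C_{A,2}/C_{A,1}).
= 1.34/7.67 = 0.175.
Selectivity toward B falls as C_A falls — high-concentration operation is favoured.

0.175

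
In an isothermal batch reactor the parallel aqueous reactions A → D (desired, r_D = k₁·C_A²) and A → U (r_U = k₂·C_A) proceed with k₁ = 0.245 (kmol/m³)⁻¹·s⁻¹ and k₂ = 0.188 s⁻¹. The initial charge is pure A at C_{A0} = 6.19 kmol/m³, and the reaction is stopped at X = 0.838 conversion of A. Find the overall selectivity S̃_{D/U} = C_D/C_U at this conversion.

C_A = C_{A0}(1−X) = 1.003 kmol/m³.
Along a PFR/batch, dC_U/dC_A = −r_U/(r_D+r_U) = −k₂/(k₂+k₁·C_A).
Integrating from C_{A0} to C_A: C_U = (0.188/0.245)·ln[(0.188+0.245·6.19)/(0.188+0.245·1.00)] = 0.7673·ln(1.705/0.4337) = 1.050 kmol/m³.
Then C_D = (C_{A0}−C_A) − C_U = 5.187 − 1.050 = 4.137 kmol/m³.
S̃_{D/U} = C_D/C_U = 4.137/1.050 = 3.94.

3.94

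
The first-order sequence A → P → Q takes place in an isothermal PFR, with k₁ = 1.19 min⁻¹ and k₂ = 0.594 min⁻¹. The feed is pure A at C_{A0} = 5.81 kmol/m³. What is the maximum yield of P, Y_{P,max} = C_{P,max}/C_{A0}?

For a first-order series the maximum intermediate yield is C_{P,max}/C_{A0} = (k₁/k₂)^[k₂/(k₂−k₁)].
= (1.19/0.594)^(0.594/(0.594−1.19)) = (2.003)^(-0.9966) = 0.5003.

0.500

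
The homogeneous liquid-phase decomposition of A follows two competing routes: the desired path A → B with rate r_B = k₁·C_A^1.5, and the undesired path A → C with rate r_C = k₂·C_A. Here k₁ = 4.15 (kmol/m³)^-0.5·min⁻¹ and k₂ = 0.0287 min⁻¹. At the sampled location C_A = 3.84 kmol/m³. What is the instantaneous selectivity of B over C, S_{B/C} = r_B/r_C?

283

S_{B/C} = r_B/r_C = (k₁·C_A^1.5)/(k₂·C_A) = (k₁/k₂)·C_A^0.5.
= (4.15×3.840^1.5) / (0.0287×3.840) = 31.23/0.1102 = 283.
Since the desired path is higher order in A, keeping C_A high (PFR or concentrated feed) favours B.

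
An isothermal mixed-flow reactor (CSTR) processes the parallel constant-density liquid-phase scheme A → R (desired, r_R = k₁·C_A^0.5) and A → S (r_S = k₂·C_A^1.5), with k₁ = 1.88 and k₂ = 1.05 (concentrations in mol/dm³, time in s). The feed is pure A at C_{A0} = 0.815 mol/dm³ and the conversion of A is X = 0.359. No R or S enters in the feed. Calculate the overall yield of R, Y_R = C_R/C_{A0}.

0.278

Exit C_A = C_{A0}(1−X) = 0.815×0.641 = 0.5224 mol/dm³.
In a CSTR the entire volume is at exit conditions, so r_R = 1.88×0.5224^0.5 = 1.359 and r_S = 1.05×0.5224^1.5 = 0.3965.
Fraction of consumed A going to R: r_R/(r_R+r_S) = 0.7741.
C_R = 0.7741·C_{A0}·X = 0.7741×0.815×0.359 = 0.226 mol/dm³; Y_R = C_R/C_{A0} = 0.278.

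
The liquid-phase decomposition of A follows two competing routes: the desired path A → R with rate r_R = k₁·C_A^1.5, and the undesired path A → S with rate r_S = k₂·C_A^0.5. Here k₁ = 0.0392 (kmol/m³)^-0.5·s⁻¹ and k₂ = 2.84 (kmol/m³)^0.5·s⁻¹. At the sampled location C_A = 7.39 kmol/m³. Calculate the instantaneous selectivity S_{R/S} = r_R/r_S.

0.102

S_{R/S} = r_R/r_S = (k₁·C_A^1.5)/(k₂·C_A^0.5) = (k₁/k₂)·C_A.
= (0.0392×7.390^1.5) / (2.84×7.390^0.5) = 0.7875/7.720 = 0.102.
Since the desired path is higher order in A, keeping C_A high (PFR or concentrated feed) favours R.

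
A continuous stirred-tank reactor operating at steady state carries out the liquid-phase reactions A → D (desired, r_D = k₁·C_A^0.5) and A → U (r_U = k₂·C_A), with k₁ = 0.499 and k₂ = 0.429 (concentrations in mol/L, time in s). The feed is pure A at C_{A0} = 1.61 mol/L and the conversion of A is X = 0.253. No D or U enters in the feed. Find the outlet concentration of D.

0.210 mol/L

Exit C_A = C_{A0}(1−X) = 1.61×0.747 = 1.203 mol/L.
A CSTR operates uniformly at the exit composition, giving r_D = 0.5472 and r_U = 0.5159 (each k·C_A^n at C_A = 1.203).
Fraction of consumed A going to D: r_D/(r_D+r_U) = 0.5147.
C_D = 0.5147·C_{A0}·X = 0.5147×1.61×0.253 = 0.210 mol/L.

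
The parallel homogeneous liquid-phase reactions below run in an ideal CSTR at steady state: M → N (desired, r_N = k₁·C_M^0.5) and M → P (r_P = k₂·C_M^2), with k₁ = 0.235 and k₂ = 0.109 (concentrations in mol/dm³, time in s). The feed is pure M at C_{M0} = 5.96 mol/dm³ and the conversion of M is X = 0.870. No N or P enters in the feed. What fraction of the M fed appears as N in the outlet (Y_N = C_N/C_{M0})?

Exit C_M = C_{M0}(1−X) = 5.96×0.130 = 0.7748 mol/dm³.
A CSTR operates uniformly at the exit composition, giving r_N = 0.2069 and r_P = 0.06543 (each k·C_M^n at C_M = 0.7748).
Fraction of consumed M going to N: r_N/(r_N+r_P) = 0.7597.
C_N = 0.7597·C_{M0}·X = 0.7597×5.96×0.870 = 3.94 mol/dm³; Y_N = C_N/C_{M0} = 0.661.

0.661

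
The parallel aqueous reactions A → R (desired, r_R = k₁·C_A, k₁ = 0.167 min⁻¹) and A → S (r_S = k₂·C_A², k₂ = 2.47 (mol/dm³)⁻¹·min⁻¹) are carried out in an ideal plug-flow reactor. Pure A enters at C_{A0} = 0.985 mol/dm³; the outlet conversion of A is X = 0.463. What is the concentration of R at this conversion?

0.0384 mol/dm³

C_A = C_{A0}(1−X) = 0.5289 mol/dm³.
Along a PFR/batch, dC_R/dC_A = −r_R/(r_R+r_S) = −k₁/(k₁+k₂·C_A).
Integrating from C_{A0} to C_A: C_R = (0.167/2.47)·ln[(0.167+2.47·0.985)/(0.167+2.47·0.529)] = 0.06761·ln(2.600/1.473) = 0.03839 mol/dm³.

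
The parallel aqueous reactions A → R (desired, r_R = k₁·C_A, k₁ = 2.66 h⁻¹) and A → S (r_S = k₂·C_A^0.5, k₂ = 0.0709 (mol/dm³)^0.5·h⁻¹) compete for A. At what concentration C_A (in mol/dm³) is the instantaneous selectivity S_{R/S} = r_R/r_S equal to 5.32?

S_{R/S} = (k₁/k₂)·C_A^0.5 ⇒ C_A = (S·k₂/k₁)^(2).
= (5.32×0.0709/2.66)^(2) = (0.1418)^(2) = 0.0201 mol/dm³.

0.0201 mol/dm³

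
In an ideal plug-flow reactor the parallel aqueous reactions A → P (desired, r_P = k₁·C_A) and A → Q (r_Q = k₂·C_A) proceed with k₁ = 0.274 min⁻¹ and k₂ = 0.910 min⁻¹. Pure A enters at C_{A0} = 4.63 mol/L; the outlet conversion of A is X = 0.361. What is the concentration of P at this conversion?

0.387 mol/L

C_A = C_{A0}(1−X) = 2.959 mol/L.
Both paths are first order in A, so the instantaneous fraction to P is constant: dC_P/d(−C_A) = k₁/(k₁+k₂) = 0.2314.
C_P = 0.2314·(C_{A0}−C_A) = 0.2314×1.671 = 0.387 mol/L.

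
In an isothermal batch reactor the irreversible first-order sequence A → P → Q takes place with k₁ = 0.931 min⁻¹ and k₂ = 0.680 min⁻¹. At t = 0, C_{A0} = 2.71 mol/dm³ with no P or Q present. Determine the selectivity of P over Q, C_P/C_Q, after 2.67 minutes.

0.474

The intermediate concentration in a first-order A→B→C sequence is C_P = k₁C_{A0}(e^(−k₁t) − e^(−k₂t))/(k₂−k₁).
e^(−k₁t) = e^(−0.931×2.67) = e^(−2.486) = 0.08326; e^(−k₂t) = e^(−1.816) = 0.1627.
C_P = 0.931×2.71/(0.680−0.931) × (0.08326−0.1627) = (-10.05)×(-0.07948) = 0.7989 mol/dm³.
C_A = C_{A0}e^(−k₁t) = 0.2256 mol/dm³, so C_Q = C_{A0}−C_A−C_P = 1.685 mol/dm³; C_P/C_Q = 0.474.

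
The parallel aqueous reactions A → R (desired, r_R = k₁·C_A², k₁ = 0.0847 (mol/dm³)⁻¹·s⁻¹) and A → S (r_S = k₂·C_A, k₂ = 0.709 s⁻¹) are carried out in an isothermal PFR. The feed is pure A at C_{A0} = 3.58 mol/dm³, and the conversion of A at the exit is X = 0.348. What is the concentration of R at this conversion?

C_A = C_{A0}(1−X) = 2.334 mol/dm³.
Along a PFR/batch, dC_S/dC_A = −r_S/(r_R+r_S) = −k₂/(k₂+k₁·C_A).
Integrating from C_{A0} to C_A: C_S = (0.709/0.0847)·ln[(0.709+0.0847·3.58)/(0.709+0.0847·2.33)] = 8.371·ln(1.012/0.9067) = 0.9215 mol/dm³.
Then C_R = (C_{A0}−C_A) − C_S = 1.246 − 0.9215 = 0.3243 mol/dm³.

0.324 mol/dm³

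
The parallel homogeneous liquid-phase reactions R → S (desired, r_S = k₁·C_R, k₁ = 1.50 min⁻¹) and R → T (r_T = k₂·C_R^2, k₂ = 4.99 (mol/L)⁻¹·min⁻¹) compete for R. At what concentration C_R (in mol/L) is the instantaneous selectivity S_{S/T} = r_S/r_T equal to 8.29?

0.0363 mol/L

S_{S/T} = (k₁/k₂)·C_R⁻¹ ⇒ C_R = (S·k₂/k₁)^(-1).
= (8.29×4.99/1.50)^(-1) = (27.58)^(-1) = 0.0363 mol/L.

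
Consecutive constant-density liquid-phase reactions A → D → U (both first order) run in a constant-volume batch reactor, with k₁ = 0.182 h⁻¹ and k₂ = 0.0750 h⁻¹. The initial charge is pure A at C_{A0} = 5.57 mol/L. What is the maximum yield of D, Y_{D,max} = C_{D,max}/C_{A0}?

Evaluating C_D at t_opt = ln(k₂/k₁)/(k₂−k₁) gives C_{D,max}/C_{A0} = (k₁/k₂)^[k₂/(k₂−k₁)].
= (0.182/0.0750)^(0.0750/(0.0750−0.182)) = (2.427)^(-0.7009) = 0.5372.

0.537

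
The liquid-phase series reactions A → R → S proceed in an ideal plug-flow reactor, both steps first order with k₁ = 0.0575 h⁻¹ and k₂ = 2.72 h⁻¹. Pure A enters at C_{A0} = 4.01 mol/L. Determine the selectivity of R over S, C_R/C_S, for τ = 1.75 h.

For first-order series with pure A initially, C_R(τ) = k₁C_{A0}/(k₂−k₁)·(e^(−k₁τ) − e^(−k₂τ)).
e^(−k₁τ) = e^(−0.0575×1.75) = e^(−0.1006) = 0.9043; e^(−k₂τ) = e^(−4.760) = 0.008566.
C_R = 0.0575×4.01/(2.72−0.0575) × (0.9043−0.008566) = 0.08660×0.8957 = 0.07757 mol/L.
C_A = C_{A0}e^(−k₁τ) = 3.626 mol/L, so C_S = C_{A0}−C_A−C_R = 0.3063 mol/L; C_R/C_S = 0.253.

0.253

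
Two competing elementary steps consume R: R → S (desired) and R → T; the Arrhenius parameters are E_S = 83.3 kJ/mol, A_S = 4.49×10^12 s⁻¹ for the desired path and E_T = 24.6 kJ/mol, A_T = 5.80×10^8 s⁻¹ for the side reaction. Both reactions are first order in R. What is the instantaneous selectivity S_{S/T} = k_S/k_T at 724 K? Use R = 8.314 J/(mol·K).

k_S/k_T = (A_S/A_T)·exp[−(E_S−E_T)/(RT)] = (A_S/A_T)·exp[(E_T−E_S)/(RT)].
(E_T−E_S)/(RT) = (24.6−83.3)×10³/(8.314×724) = -58700/6019 = -9.752.
k_S/k_T = (4.49×10^12/5.80×10^8)·exp(-9.752) = 7741 × 5.818×10^-5 = 0.450.

0.450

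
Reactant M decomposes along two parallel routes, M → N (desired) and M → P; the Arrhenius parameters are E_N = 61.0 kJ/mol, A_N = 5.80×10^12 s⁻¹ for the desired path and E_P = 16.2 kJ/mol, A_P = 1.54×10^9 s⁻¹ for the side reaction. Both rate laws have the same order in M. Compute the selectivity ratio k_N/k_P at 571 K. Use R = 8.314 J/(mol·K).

0.300

With equal orders, S_{N/P} = k_N/k_P = (A_N/A_P)·exp[(E_P−E_N)/(RT)].
(E_P−E_N)/(RT) = (16.2−61.0)×10³/(8.314×571) = -44800/4747 = -9.437.
k_N/k_P = (5.80×10^12/1.54×10^9)·exp(-9.437) = 3766 × 7.972×10^-5 = 0.300.
Since E_N > E_P, raising the temperature improves selectivity toward N.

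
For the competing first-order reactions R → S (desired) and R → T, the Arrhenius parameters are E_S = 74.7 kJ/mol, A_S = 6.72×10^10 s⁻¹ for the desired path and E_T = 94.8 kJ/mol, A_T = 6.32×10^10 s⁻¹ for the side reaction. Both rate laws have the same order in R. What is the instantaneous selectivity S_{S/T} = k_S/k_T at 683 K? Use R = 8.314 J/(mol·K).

36.6

k_S/k_T = (A_S/A_T)·exp[−(E_S−E_T)/(RT)] = (A_S/A_T)·exp[(E_T−E_S)/(RT)].
(E_T−E_S)/(RT) = (94.8−74.7)×10³/(8.314×683) = 20100/5678 = 3.540.
k_S/k_T = (6.72×10^10/6.32×10^10)·exp(3.540) = 1.063 × 34.46 = 36.6.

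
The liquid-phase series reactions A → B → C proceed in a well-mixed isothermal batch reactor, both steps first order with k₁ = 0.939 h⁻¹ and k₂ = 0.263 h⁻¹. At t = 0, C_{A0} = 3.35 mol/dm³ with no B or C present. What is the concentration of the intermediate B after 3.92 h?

1.54 mol/dm³

For first-order series with pure A initially, C_B(t) = k₁C_{A0}/(k₂−k₁)·(e^(−k₁t) − e^(−k₂t)).
e^(−k₁t) = e^(−0.939×3.92) = e^(−3.681) = 0.02520; e^(−k₂t) = e^(−1.031) = 0.3567.
C_B = 0.939×3.35/(0.263−0.939) × (0.02520−0.3567) = (-4.653)×(-0.3315) = 1.542 mol/dm³.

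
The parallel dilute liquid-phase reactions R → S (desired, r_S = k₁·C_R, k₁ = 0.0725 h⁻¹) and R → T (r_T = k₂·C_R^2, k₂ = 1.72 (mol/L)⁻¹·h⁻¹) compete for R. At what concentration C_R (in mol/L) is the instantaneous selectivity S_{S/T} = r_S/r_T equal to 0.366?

0.115 mol/L

S_{S/T} = (k₁/k₂)·C_R⁻¹ ⇒ C_R = (S·k₂/k₁)^(-1).
= (0.366×1.72/0.0725)^(-1) = (8.683)^(-1) = 0.115 mol/L.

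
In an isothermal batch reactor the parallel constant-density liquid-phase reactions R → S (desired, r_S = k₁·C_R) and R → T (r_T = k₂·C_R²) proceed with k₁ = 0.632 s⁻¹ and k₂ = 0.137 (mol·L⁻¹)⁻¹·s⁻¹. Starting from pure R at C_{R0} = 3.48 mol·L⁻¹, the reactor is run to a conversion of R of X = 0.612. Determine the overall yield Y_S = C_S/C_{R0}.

0.405

C_R = C_{R0}(1−X) = 1.350 mol·L⁻¹.
Along a PFR/batch, dC_S/dC_R = −r_S/(r_S+r_T) = −k₁/(k₁+k₂·C_R).
Integrating from C_{R0} to C_R: C_S = (0.632/0.137)·ln[(0.632+0.137·3.48)/(0.632+0.137·1.35)] = 4.613·ln(1.109/0.8170) = 1.409 mol·L⁻¹.
Y_S = C_S/C_{R0} = 1.409/3.48 = 0.405.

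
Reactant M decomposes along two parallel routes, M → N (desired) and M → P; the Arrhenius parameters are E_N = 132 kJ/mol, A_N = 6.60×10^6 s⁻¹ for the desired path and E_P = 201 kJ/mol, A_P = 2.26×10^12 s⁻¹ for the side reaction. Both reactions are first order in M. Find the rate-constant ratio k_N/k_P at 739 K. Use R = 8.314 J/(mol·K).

Since both paths have the same order in M, the concentration cancels and S_{N/P} = k_N/k_P = (A_N/A_P)·exp[(E_P−E_N)/(RT)].
(E_P−E_N)/(RT) = (201−132)×10³/(8.314×739) = 69000/6144 = 11.23.
k_N/k_P = (6.60×10^6/2.26×10^12)·exp(11.23) = 2.920×10^-6 × 75387 = 0.220.
Since E_N < E_P, lowering the temperature improves selectivity toward N.

0.220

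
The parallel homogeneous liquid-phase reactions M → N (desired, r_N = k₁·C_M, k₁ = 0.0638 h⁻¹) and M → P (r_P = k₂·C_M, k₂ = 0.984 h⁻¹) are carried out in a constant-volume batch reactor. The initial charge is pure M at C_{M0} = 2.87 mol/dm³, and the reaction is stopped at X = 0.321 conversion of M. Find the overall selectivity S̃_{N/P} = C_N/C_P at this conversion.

0.0648

C_M = C_{M0}(1−X) = 1.949 mol/dm³.
Both paths are first order in M, so the instantaneous fraction to N is constant: dC_N/d(−C_M) = k₁/(k₁+k₂) = 0.06089.
C_N = 0.06089·(C_{M0}−C_M) = 0.06089×0.9213 = 0.0561 mol/dm³.
C_P = (C_{M0}−C_M)−C_N = 0.8652 mol/dm³; S̃_{N/P} = 0.05610/0.8652 = 0.0648.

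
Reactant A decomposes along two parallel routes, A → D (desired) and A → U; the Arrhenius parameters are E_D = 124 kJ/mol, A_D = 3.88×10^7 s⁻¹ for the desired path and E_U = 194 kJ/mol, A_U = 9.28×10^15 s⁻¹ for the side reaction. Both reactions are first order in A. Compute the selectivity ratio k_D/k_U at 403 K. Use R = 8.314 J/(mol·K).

4.95

With equal orders, S_{D/U} = k_D/k_U = (A_D/A_U)·exp[(E_U−E_D)/(RT)].
(E_U−E_D)/(RT) = (194−124)×10³/(8.314×403) = 70000/3351 = 20.89.
k_D/k_U = (3.88×10^7/9.28×10^15)·exp(20.89) = 4.181×10^-9 × 1.184×10^9 = 4.95.
Since E_D < E_U, lowering the temperature improves selectivity toward D.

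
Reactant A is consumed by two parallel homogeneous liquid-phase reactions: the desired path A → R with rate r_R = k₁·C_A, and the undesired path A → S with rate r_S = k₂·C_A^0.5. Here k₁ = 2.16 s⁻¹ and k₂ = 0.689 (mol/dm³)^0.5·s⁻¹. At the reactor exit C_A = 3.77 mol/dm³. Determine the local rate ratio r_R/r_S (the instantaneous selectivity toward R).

S_{R/S} = r_R/r_S = (k₁·C_A)/(k₂·C_A^0.5) = (k₁/k₂)·C_A^0.5.
= (2.16×3.770) / (0.689×3.770^0.5) = 8.143/1.338 = 6.09.
Since the desired path is higher order in A, keeping C_A high (PFR or concentrated feed) favours R.

6.09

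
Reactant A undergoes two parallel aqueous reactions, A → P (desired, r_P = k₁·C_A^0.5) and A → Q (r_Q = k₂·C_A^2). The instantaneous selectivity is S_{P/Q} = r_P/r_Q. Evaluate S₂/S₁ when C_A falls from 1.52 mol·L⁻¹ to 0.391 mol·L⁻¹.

7.66

S_{P/Q} = (k₁/k₂)·C_A^-1.5, so S₂/S₁ = (C_{A,2}/C_{A,1})^-1.5.
= (0.391/1.52)^(-1.5) = (0.2572)^(-1.5) = 7.66.
Selectivity toward P rises as C_A falls — low-concentration operation is favoured.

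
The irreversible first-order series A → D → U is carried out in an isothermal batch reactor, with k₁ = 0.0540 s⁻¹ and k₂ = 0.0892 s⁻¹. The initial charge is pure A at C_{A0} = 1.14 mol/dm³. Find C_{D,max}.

0.320 mol/dm³

For a first-order series the maximum intermediate yield is C_{D,max}/C_{A0} = (k₁/k₂)^[k₂/(k₂−k₁)].
= (0.0540/0.0892)^(0.0892/(0.0892−0.0540)) = (0.6054)^(2.534) = 0.2803.
C_{D,max} = 0.2803×1.14 = 0.320 mol/dm³.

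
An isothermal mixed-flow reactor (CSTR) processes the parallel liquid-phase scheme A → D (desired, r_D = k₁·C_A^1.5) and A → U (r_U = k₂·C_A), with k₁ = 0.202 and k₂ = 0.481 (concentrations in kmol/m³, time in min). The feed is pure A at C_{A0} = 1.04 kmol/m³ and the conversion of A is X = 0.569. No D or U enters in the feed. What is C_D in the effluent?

0.130 kmol/m³

Exit C_A = C_{A0}(1−X) = 1.04×0.431 = 0.4482 kmol/m³.
A CSTR operates uniformly at the exit composition, giving r_D = 0.06062 and r_U = 0.2156 (each k·C_A^n at C_A = 0.4482).
Fraction of consumed A going to D: r_D/(r_D+r_U) = 0.2195.
C_D = 0.2195·C_{A0}·X = 0.2195×1.04×0.569 = 0.130 kmol/m³.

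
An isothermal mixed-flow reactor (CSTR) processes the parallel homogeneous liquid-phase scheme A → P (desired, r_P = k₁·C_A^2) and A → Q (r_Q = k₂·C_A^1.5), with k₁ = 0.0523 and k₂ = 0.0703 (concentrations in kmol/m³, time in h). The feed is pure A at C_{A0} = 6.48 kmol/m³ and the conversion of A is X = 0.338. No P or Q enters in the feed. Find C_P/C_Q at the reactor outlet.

1.54

Exit C_A = C_{A0}(1−X) = 6.48×0.662 = 4.290 kmol/m³.
Rates in a CSTR are evaluated at the outlet concentration: r_P = 0.0523×4.290^2 = 0.9624, r_Q = 0.0703×4.290^1.5 = 0.6246.
Overall selectivity = C_P/C_Q = r_Pτ/(r_Qτ) = r_P/r_Q = 1.54.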